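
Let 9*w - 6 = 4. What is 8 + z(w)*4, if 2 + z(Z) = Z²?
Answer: 400/81 ≈ 4.9383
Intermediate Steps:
w = 10/9 (w = ⅔ + (⅑)*4 = ⅔ + 4/9 = 10/9 ≈ 1.1111)
z(Z) = -2 + Z²
8 + z(w)*4 = 8 + (-2 + (10/9)²)*4 = 8 + (-2 + 100/81)*4 = 8 - 62/81*4 = 8 - 248/81 = 400/81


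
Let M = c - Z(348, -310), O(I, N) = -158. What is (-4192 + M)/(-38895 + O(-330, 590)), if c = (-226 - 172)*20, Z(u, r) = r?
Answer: 11842/39053 ≈ 0.30323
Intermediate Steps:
c = -7960 (c = -398*20 = -7960)
M = -7650 (M = -7960 - 1*(-310) = -7960 + 310 = -7650)
(-4192 + M)/(-38895 + O(-330, 590)) = (-4192 - 7650)/(-38895 - 158) = -11842/(-39053) = -11842*(-1/39053) = 11842/39053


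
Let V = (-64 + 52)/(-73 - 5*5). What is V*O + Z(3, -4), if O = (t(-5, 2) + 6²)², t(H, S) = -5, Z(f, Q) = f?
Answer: 5913/49 ≈ 120.67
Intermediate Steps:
V = 6/49 (V = -12/(-73 - 25) = -12/(-98) = -12*(-1/98) = 6/49 ≈ 0.12245)
O = 961 (O = (-5 + 6²)² = (-5 + 36)² = 31² = 961)
V*O + Z(3, -4) = (6/49)*961 + 3 = 5766/49 + 3 = 5913/49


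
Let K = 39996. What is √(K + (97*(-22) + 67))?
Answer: √37929 ≈ 194.75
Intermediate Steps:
√(K + (97*(-22) + 67)) = √(39996 + (97*(-22) + 67)) = √(39996 + (-2134 + 67)) = √(39996 - 2067) = √37929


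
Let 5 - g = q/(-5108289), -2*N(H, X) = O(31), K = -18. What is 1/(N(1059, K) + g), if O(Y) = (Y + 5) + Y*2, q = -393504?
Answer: -1702763/75052740 ≈ -0.022688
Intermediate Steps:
O(Y) = 5 + 3*Y (O(Y) = (5 + Y) + 2*Y = 5 + 3*Y)
N(H, X) = -49 (N(H, X) = -(5 + 3*31)/2 = -(5 + 93)/2 = -½*98 = -49)
g = 8382647/1702763 (g = 5 - (-393504)/(-5108289) = 5 - (-393504)*(-1)/5108289 = 5 - 1*131168/1702763 = 5 - 131168/1702763 = 8382647/1702763 ≈ 4.9230)
1/(N(1059, K) + g) = 1/(-49 + 8382647/1702763) = 1/(-75052740/1702763) = -1702763/75052740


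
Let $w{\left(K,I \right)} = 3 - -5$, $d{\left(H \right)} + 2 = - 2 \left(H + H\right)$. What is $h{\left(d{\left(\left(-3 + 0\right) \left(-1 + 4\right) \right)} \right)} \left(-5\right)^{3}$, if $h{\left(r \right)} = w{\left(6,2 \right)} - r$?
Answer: $3250$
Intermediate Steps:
$d{\left(H \right)} = -2 - 4 H$ ($d{\left(H \right)} = -2 - 2 \left(H + H\right) = -2 - 2 \cdot 2 H = -2 - 4 H$)
$w{\left(K,I \right)} = 8$ ($w{\left(K,I \right)} = 3 + 5 = 8$)
$h{\left(r \right)} = 8 - r$
$h{\left(d{\left(\left(-3 + 0\right) \left(-1 + 4\right) \right)} \right)} \left(-5\right)^{3} = \left(8 - \left(-2 - 4 \left(-3 + 0\right) \left(-1 + 4\right)\right)\right) \left(-5\right)^{3} = \left(8 - \left(-2 - 4 \left(\left(-3\right) 3\right)\right)\right) \left(-125\right) = \left(8 - \left(-2 - -36\right)\right) \left(-125\right) = \left(8 - \left(-2 + 36\right)\right) \left(-125\right) = \left(8 - 34\right) \left(-125\right) = \left(-26\right) \left(-125\right) = 3250$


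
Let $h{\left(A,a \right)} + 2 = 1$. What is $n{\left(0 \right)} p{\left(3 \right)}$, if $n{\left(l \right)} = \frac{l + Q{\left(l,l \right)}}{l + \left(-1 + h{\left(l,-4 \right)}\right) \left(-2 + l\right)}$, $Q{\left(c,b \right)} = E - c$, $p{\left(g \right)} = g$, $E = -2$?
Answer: $- \frac{3}{2} \approx -1.5$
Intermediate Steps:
$h{\left(A,a \right)} = -1$ ($h{\left(A,a \right)} = -2 + 1 = -1$)
$Q{\left(c,b \right)} = -2 - c$
$n{\left(l \right)} = - \frac{2}{4 - l}$ ($n{\left(l \right)} = \frac{l - \left(2 + l\right)}{l + \left(-1 - 1\right) \left(-2 + l\right)} = - \frac{2}{l - 2 \left(-2 + l\right)} = - \frac{2}{l - \left(-4 + 2 l\right)} = - \frac{2}{4 - l}$)
$n{\left(0 \right)} p{\left(3 \right)} = \frac{2}{-4 + 0} \cdot 3 = \frac{2}{-4} \cdot 3 = 2 \left(- \frac{1}{4}\right) 3 = \left(- \frac{1}{2}\right) 3 = - \frac{3}{2}$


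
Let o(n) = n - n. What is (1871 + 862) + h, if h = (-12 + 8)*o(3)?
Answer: 2733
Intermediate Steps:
o(n) = 0
h = 0 (h = (-12 + 8)*0 = -4*0 = 0)
(1871 + 862) + h = (1871 + 862) + 0 = 2733 + 0 = 2733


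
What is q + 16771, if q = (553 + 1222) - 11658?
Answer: 6888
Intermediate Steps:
q = -9883 (q = 1775 - 11658 = -9883)
q + 16771 = -9883 + 16771 = 6888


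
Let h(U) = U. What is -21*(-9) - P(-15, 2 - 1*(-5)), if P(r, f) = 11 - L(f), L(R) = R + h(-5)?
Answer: 180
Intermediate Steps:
L(R) = -5 + R (L(R) = R - 5 = -5 + R)
P(r, f) = 16 - f (P(r, f) = 11 - (-5 + f) = 11 + (5 - f) = 16 - f)
-21*(-9) - P(-15, 2 - 1*(-5)) = -21*(-9) - (16 - (2 - 1*(-5))) = 189 - (16 - (2 + 5)) = 189 - (16 - 1*7) = 189 - (16 - 7) = 189 - 1*9 = 189 - 9 = 180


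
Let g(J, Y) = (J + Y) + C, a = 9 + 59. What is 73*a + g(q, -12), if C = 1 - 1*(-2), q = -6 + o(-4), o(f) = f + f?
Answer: 4941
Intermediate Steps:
o(f) = 2*f
q = -14 (q = -6 + 2*(-4) = -6 - 8 = -14)
a = 68
C = 3 (C = 1 + 2 = 3)
g(J, Y) = 3 + J + Y (g(J, Y) = (J + Y) + 3 = 3 + J + Y)
73*a + g(q, -12) = 73*68 + (3 - 14 - 12) = 4964 - 23 = 4941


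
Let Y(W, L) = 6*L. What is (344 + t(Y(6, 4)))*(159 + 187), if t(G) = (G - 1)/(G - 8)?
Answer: 956171/8 ≈ 1.1952e+5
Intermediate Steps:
t(G) = (-1 + G)/(-8 + G)
(344 + t(Y(6, 4)))*(159 + 187) = (344 + (-1 + 6*4)/(-8 + 6*4))*(159 + 187) = (344 + (-1 + 24)/(-8 + 24))*346 = (344 + 23/16)*346 = (5527/16)*346 = 956171/8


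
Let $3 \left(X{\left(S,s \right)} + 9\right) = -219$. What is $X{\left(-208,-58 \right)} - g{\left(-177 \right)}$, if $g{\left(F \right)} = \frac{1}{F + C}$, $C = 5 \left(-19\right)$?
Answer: $- \frac{22303}{272} \approx -81.996$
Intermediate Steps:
$X{\left(S,s \right)} = -82$ ($X{\left(S,s \right)} = -9 + \frac{1}{3} \left(-219\right) = -9 - 73 = -82$)
$C = -95$
$g{\left(F \right)} = \frac{1}{-95 + F}$ ($g{\left(F \right)} = \frac{1}{F - 95} = \frac{1}{-95 + F}$)
$X{\left(-208,-58 \right)} - g{\left(-177 \right)} = -82 - \frac{1}{-95 - 177} = -82 - \frac{1}{-272} = -82 - - \frac{1}{272} = -82 + \frac{1}{272} = - \frac{22303}{272}$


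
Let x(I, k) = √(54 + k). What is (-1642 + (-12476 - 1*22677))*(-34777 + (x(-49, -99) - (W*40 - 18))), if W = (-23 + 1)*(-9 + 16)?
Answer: 1052300205 - 110385*I*√5 ≈ 1.0523e+9 - 2.4683e+5*I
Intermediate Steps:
W = -154 (W = -22*7 = -154)
(-1642 + (-12476 - 1*22677))*(-34777 + (x(-49, -99) - (W*40 - 18))) = (-1642 + (-12476 - 1*22677))*(-34777 + (√(54 - 99) - (-154*40 - 18))) = (-1642 + (-12476 - 22677))*(-34777 + (√(-45) - (-6160 - 18))) = (-1642 - 35153)*(-34777 + (3*I*√5 - 1*(-6178))) = -36795*(-34777 + (3*I*√5 + 6178)) = -36795*(-34777 + (6178 + 3*I*√5)) = -36795*(-28599 + 3*I*√5) = 1052300205 - 110385*I*√5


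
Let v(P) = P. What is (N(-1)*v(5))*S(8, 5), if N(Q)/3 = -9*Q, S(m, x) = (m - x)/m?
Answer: 405/8 ≈ 50.625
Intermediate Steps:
S(m, x) = (m - x)/m
N(Q) = -27*Q (N(Q) = 3*(-9*Q) = -27*Q)
(N(-1)*v(5))*S(8, 5) = (-27*(-1)*5)*((8 - 1*5)/8) = (27*5)*((8 - 5)/8) = 135*((⅛)*3) = 135*(3/8) = 405/8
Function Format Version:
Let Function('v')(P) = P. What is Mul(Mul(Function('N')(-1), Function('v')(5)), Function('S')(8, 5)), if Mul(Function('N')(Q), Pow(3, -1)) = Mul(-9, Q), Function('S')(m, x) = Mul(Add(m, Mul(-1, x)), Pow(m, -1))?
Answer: Rational(405, 8) ≈ 50.625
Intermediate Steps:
Function('S')(m, x) = Mul(Pow(m, -1), Add(m, Mul(-1, x)))
Function('N')(Q) = Mul(-27, Q) (Function('N')(Q) = Mul(3, Mul(-9, Q)) = Mul(-27, Q))
Mul(Mul(Function('N')(-1), Function('v')(5)), Function('S')(8, 5)) = Mul(Mul(Mul(-27, -1), 5), Mul(Pow(8, -1), Add(8, Mul(-1, 5)))) = Mul(Mul(27, 5), Mul(Rational(1, 8), Add(8, -5))) = Mul(135, Mul(Rational(1, 8), 3)) = Mul(135, Rational(3, 8)) = Rational(405, 8)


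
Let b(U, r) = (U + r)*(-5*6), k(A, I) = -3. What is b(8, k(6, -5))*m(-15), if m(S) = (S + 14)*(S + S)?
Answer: -4500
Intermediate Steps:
b(U, r) = -30*U - 30*r (b(U, r) = (U + r)*(-30) = -30*U - 30*r)
m(S) = 2*S*(14 + S) (m(S) = (14 + S)*(2*S) = 2*S*(14 + S))
b(8, k(6, -5))*m(-15) = (-30*8 - 30*(-3))*(2*(-15)*(14 - 15)) = (-240 + 90)*(2*(-15)*(-1)) = -150*30 = -4500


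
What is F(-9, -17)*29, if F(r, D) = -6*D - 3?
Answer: 2871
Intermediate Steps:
F(r, D) = -3 - 6*D
F(-9, -17)*29 = (-3 - 6*(-17))*29 = (-3 + 102)*29 = 99*29 = 2871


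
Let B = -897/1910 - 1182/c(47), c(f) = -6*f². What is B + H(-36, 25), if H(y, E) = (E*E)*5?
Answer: 13183363547/4219190 ≈ 3124.6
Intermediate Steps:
H(y, E) = 5*E² (H(y, E) = E²*5 = 5*E²)
B = -1605203/4219190 (B = -897/1910 - 1182/((-6*47²)) = -897*1/1910 - 1182/((-6*2209)) = -897/1910 - 1182/(-13254) = -897/1910 - 1182*(-1/13254) = -897/1910 + 197/2209 = -1605203/4219190 ≈ -0.38045)
B + H(-36, 25) = -1605203/4219190 + 5*25² = -1605203/4219190 + 5*625 = -1605203/4219190 + 3125 = 13183363547/4219190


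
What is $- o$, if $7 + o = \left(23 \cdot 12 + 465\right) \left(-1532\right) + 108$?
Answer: $1135111$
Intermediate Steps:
$o = -1135111$ ($o = -7 + \left(\left(23 \cdot 12 + 465\right) \left(-1532\right) + 108\right) = -7 + \left(\left(276 + 465\right) \left(-1532\right) + 108\right) = -7 + \left(741 \left(-1532\right) + 108\right) = -7 + \left(-1135212 + 108\right) = -7 - 1135104 = -1135111$)
$- o = \left(-1\right) \left(-1135111\right) = 1135111$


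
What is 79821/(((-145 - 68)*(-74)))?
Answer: 26607/5254 ≈ 5.0641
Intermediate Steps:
79821/(((-145 - 68)*(-74))) = 79821/((-213*(-74))) = 79821/15762 = 79821*(1/15762) = 26607/5254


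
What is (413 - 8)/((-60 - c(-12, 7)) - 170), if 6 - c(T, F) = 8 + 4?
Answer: -405/224 ≈ -1.8080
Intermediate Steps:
c(T, F) = -6 (c(T, F) = 6 - (8 + 4) = 6 - 1*12 = 6 - 12 = -6)
(413 - 8)/((-60 - c(-12, 7)) - 170) = (413 - 8)/((-60 - 1*(-6)) - 170) = 405/((-60 + 6) - 170) = 405/(-54 - 170) = 405/(-224) = 405*(-1/224) = -405/224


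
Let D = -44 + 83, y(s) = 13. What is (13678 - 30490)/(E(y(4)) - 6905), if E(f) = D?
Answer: 8406/3433 ≈ 2.4486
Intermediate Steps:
D = 39
E(f) = 39
(13678 - 30490)/(E(y(4)) - 6905) = (13678 - 30490)/(39 - 6905) = -16812/(-6866) = -16812*(-1/6866) = 8406/3433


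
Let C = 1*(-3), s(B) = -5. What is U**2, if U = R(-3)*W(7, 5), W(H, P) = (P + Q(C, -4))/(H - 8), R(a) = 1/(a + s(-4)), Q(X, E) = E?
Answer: 1/64 ≈ 0.015625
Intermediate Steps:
C = -3
R(a) = 1/(-5 + a) (R(a) = 1/(a - 5) = 1/(-5 + a))
W(H, P) = (-4 + P)/(-8 + H) (W(H, P) = (P - 4)/(H - 8) = (-4 + P)/(-8 + H))
U = 1/8 (U = ((-4 + 5)/(-8 + 7))/(-5 - 3) = (1/(-1))/(-8) = -(-1)/8 = -1/8*(-1) = 1/8 ≈ 0.12500)
U**2 = (1/8)**2 = 1/64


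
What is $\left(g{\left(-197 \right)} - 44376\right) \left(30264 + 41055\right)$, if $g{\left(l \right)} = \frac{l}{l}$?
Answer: $-3164780625$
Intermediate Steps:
$g{\left(l \right)} = 1$
$\left(g{\left(-197 \right)} - 44376\right) \left(30264 + 41055\right) = \left(1 - 44376\right) \left(30264 + 41055\right) = \left(-44375\right) 71319 = -3164780625$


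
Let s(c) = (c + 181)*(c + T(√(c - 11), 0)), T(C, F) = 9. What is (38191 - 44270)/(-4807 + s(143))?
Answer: -6079/44441 ≈ -0.13679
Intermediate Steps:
s(c) = (9 + c)*(181 + c) (s(c) = (c + 181)*(c + 9) = (181 + c)*(9 + c) = (9 + c)*(181 + c))
(38191 - 44270)/(-4807 + s(143)) = (38191 - 44270)/(-4807 + (1629 + 143² + 190*143)) = -6079/(-4807 + (1629 + 20449 + 27170)) = -6079/(-4807 + 49248) = -6079/44441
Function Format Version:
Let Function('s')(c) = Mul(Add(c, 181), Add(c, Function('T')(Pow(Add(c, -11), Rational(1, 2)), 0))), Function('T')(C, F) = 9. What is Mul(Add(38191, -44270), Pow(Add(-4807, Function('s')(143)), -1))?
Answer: Rational(-6079, 44441) ≈ -0.13679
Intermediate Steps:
Function('s')(c) = Mul(Add(9, c), Add(181, c)) (Function('s')(c) = Mul(Add(c, 181), Add(c, 9)) = Mul(Add(181, c), Add(9, c)) = Mul(Add(9, c), Add(181, c)))
Mul(Add(38191, -44270), Pow(Add(-4807, Function('s')(143)), -1)) = Mul(Add(38191, -44270), Pow(Add(-4807, Add(1629, Pow(143, 2), Mul(190, 143))), -1)) = Mul(-6079, Pow(Add(-4807, Add(1629, 20449, 27170)), -1)) = Mul(-6079, Pow(Add(-4807, 49248), -1)) = Mul(-6079, Pow(44441, -1)) = Mul(-6079, Rational(1, 44441)) = Rational(-6079, 44441)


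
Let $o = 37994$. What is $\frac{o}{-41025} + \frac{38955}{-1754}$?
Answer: $- \frac{1664770351}{71957850} \approx -23.135$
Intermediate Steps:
$\frac{o}{-41025} + \frac{38955}{-1754} = \frac{37994}{-41025} + \frac{38955}{-1754} = 37994 \left(- \frac{1}{41025}\right) + 38955 \left(- \frac{1}{1754}\right) = - \frac{37994}{41025} - \frac{38955}{1754} = - \frac{1664770351}{71957850}$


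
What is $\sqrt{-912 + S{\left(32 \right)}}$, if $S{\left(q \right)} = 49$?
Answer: $i \sqrt{863} \approx 29.377 i$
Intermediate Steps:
$\sqrt{-912 + S{\left(32 \right)}} = \sqrt{-912 + 49} = \sqrt{-863} = i \sqrt{863}$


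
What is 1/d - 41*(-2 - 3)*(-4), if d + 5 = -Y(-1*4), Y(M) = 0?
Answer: -4101/5 ≈ -820.20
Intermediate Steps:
d = -5 (d = -5 - 1*0 = -5 + 0 = -5)
1/d - 41*(-2 - 3)*(-4) = 1/(-5) - 41*(-2 - 3)*(-4) = -1/5 - (-205)*(-4) = -1/5 - 41*20 = -1/5 - 820 = -4101/5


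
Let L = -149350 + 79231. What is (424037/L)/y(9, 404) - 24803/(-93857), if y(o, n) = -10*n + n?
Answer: 374317074233/1407593768364 ≈ 0.26593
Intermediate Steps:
y(o, n) = -9*n
L = -70119
(424037/L)/y(9, 404) - 24803/(-93857) = (424037/(-70119))/((-9*404)) - 24803/(-93857) = (424037*(-1/70119))/(-3636) - 24803*(-1/93857) = -424037/70119*(-1/3636) + 1459/5521 = 424037/254952684 + 1459/5521 = 374317074233/1407593768364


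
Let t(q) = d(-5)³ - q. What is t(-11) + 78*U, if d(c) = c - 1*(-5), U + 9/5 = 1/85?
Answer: -10921/85 ≈ -128.48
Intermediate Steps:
U = -152/85 (U = -9/5 + 1/85 = -152/85 ≈ -1.7882)
d(c) = 5 + c (d(c) = c + 5 = 5 + c)
t(q) = -q (t(q) = (5 - 5)³ - q = 0³ - q = 0 - q = -q)
t(-11) + 78*U = -1*(-11) + 78*(-152/85) = 11 - 11856/85 = -10921/85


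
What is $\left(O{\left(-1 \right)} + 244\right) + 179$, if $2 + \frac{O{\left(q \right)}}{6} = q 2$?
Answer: $399$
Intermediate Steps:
$O{\left(q \right)} = -12 + 12 q$ ($O{\left(q \right)} = -12 + 6 q 2 = -12 + 6 \cdot 2 q = -12 + 12 q$)
$\left(O{\left(-1 \right)} + 244\right) + 179 = \left(\left(-12 + 12 \left(-1\right)\right) + 244\right) + 179 = \left(\left(-12 - 12\right) + 244\right) + 179 = \left(-24 + 244\right) + 179 = 220 + 179 = 399$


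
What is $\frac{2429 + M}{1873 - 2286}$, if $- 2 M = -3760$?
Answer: $- \frac{4309}{413} \approx -10.433$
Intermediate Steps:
$M = 1880$ ($M = \left(- \frac{1}{2}\right) \left(-3760\right) = 1880$)
$\frac{2429 + M}{1873 - 2286} = \frac{2429 + 1880}{1873 - 2286} = \frac{4309}{-413} = 4309 \left(- \frac{1}{413}\right) = - \frac{4309}{413}$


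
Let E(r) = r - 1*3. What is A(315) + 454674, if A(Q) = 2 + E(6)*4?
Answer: 454688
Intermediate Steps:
E(r) = -3 + r (E(r) = r - 3 = -3 + r)
A(Q) = 14 (A(Q) = 2 + (-3 + 6)*4 = 2 + 3*4 = 2 + 12 = 14)
A(315) + 454674 = 14 + 454674 = 454688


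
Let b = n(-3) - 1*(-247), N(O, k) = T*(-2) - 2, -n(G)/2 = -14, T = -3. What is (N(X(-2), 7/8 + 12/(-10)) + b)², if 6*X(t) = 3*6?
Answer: 77841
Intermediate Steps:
n(G) = 28 (n(G) = -2*(-14) = 28)
X(t) = 3 (X(t) = (3*6)/6 = (⅙)*18 = 3)
N(O, k) = 4 (N(O, k) = -3*(-2) - 2 = 6 - 2 = 4)
b = 275 (b = 28 - 1*(-247) = 28 + 247 = 275)
(N(X(-2), 7/8 + 12/(-10)) + b)² = (4 + 275)² = 279² = 77841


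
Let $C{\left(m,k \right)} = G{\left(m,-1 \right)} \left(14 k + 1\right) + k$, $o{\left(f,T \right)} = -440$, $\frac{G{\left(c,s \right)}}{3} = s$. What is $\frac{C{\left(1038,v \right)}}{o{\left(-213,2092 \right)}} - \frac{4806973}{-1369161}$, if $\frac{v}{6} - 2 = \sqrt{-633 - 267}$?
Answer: $\frac{50778233}{10953288} + \frac{369 i}{22} \approx 4.6359 + 16.773 i$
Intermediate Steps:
$G{\left(c,s \right)} = 3 s$
$v = 12 + 180 i$ ($v = 12 + 6 \sqrt{-633 - 267} = 12 + 6 \sqrt{-900} = 12 + 6 \cdot 30 i = 12 + 180 i \approx 12.0 + 180.0 i$)
$C{\left(m,k \right)} = -3 - 41 k$ ($C{\left(m,k \right)} = 3 \left(-1\right) \left(14 k + 1\right) + k = - 3 \left(1 + 14 k\right) + k = \left(-3 - 42 k\right) + k = -3 - 41 k$)
$\frac{C{\left(1038,v \right)}}{o{\left(-213,2092 \right)}} - \frac{4806973}{-1369161} = \frac{-3 - 41 \left(12 + 180 i\right)}{-440} - \frac{4806973}{-1369161} = \left(-3 - \left(492 + 7380 i\right)\right) \left(- \frac{1}{440}\right) - - \frac{4806973}{1369161} = \left(-495 - 7380 i\right) \left(- \frac{1}{440}\right) + \frac{4806973}{1369161} = \left(\frac{9}{8} + \frac{369 i}{22}\right) + \frac{4806973}{1369161} = \frac{50778233}{10953288} + \frac{369 i}{22}$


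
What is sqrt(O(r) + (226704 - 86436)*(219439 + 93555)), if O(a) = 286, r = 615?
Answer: sqrt(43903042678) ≈ 2.0953e+5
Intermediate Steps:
sqrt(O(r) + (226704 - 86436)*(219439 + 93555)) = sqrt(286 + (226704 - 86436)*(219439 + 93555)) = sqrt(286 + 140268*312994) = sqrt(286 + 43903042392) = sqrt(43903042678)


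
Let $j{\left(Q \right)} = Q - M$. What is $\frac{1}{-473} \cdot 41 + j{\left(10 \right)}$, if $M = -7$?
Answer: $\frac{8000}{473} \approx 16.913$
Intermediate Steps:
$j{\left(Q \right)} = 7 + Q$ ($j{\left(Q \right)} = Q - -7 = Q + 7 = 7 + Q$)
$\frac{1}{-473} \cdot 41 + j{\left(10 \right)} = \frac{1}{-473} \cdot 41 + \left(7 + 10\right) = \left(- \frac{1}{473}\right) 41 + 17 = - \frac{41}{473} + 17 = \frac{8000}{473}$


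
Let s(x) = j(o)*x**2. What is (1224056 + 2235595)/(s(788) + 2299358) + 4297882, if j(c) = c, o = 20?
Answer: 63257253631567/14718238 ≈ 4.2979e+6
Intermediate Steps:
s(x) = 20*x**2
(1224056 + 2235595)/(s(788) + 2299358) + 4297882 = (1224056 + 2235595)/(20*788**2 + 2299358) + 4297882 = 3459651/(20*620944 + 2299358) + 4297882 = 3459651/(12418880 + 2299358) + 4297882 = 3459651/14718238 + 4297882 = 63257253631567/14718238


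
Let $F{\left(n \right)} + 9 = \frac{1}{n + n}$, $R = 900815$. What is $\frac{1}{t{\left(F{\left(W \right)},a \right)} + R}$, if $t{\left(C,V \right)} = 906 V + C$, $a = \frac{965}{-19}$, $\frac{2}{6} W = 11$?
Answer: $\frac{1254}{1071907603} \approx 1.1699 \cdot 10^{-6}$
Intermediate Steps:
$W = 33$ ($W = 3 \cdot 11 = 33$)
$a = - \frac{965}{19}$ ($a = 965 \left(- \frac{1}{19}\right) = - \frac{965}{19} \approx -50.789$)
$F{\left(n \right)} = -9 + \frac{1}{2 n}$ ($F{\left(n \right)} = -9 + \frac{1}{n + n} = -9 + \frac{1}{2 n}$)
$t{\left(C,V \right)} = C + 906 V$
$\frac{1}{t{\left(F{\left(W \right)},a \right)} + R} = \frac{1}{\left(\left(-9 + \frac{1}{2 \cdot 33}\right) + 906 \left(- \frac{965}{19}\right)\right) + 900815} = \frac{1}{\left(\left(-9 + \frac{1}{2} \cdot \frac{1}{33}\right) - \frac{874290}{19}\right) + 900815} = \frac{1}{\left(\left(-9 + \frac{1}{66}\right) - \frac{874290}{19}\right) + 900815} = \frac{1}{\left(- \frac{593}{66} - \frac{874290}{19}\right) + 900815} = \frac{1}{- \frac{57714407}{1254} + 900815} = \frac{1}{\frac{1071907603}{1254}} = \frac{1254}{1071907603}$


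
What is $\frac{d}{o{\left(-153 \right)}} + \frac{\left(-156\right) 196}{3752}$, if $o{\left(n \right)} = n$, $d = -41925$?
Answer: $\frac{908479}{3417} \approx 265.87$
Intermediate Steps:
$\frac{d}{o{\left(-153 \right)}} + \frac{\left(-156\right) 196}{3752} = - \frac{41925}{-153} + \frac{\left(-156\right) 196}{3752} = \left(-41925\right) \left(- \frac{1}{153}\right) - \frac{546}{67} = \frac{13975}{51} - \frac{546}{67} = \frac{908479}{3417}$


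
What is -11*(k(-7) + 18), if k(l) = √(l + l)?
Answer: -198 - 11*I*√14 ≈ -198.0 - 41.158*I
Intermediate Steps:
k(l) = √2*√l (k(l) = √(2*l) = √2*√l)
-11*(k(-7) + 18) = -11*(√2*√(-7) + 18) = -11*(√2*(I*√7) + 18) = -11*(I*√14 + 18) = -11*(18 + I*√14) = -198 - 11*I*√14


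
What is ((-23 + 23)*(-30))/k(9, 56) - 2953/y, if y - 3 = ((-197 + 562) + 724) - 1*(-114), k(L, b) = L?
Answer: -2953/1206 ≈ -2.4486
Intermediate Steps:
y = 1206 (y = 3 + (((-197 + 562) + 724) - 1*(-114)) = 3 + ((365 + 724) + 114) = 3 + (1089 + 114) = 3 + 1203 = 1206)
((-23 + 23)*(-30))/k(9, 56) - 2953/y = ((-23 + 23)*(-30))/9 - 2953/1206 = (0*(-30))*(1/9) - 2953*1/1206 = 0*(1/9) - 2953/1206 = 0 - 2953/1206 = -2953/1206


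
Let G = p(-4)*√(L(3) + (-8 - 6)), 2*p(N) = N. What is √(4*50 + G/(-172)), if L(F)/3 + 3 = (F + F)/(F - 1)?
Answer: √(1479200 + 86*I*√14)/86 ≈ 14.142 + 0.0015382*I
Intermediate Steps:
p(N) = N/2
L(F) = -9 + 6*F/(-1 + F) (L(F) = -9 + 3*((F + F)/(F - 1)) = -9 + 3*((2*F)/(-1 + F)) = -9 + 3*(2*F/(-1 + F)) = -9 + 6*F/(-1 + F))
G = -2*I*√14 (G = ((½)*(-4))*√(3*(3 - 1*3)/(-1 + 3) + (-8 - 6)) = -2*√(3*(3 - 3)/2 - 14) = -2*√(3*(½)*0 - 14) = -2*√(0 - 14) = -2*I*√14 ≈ -7.4833*I)
√(4*50 + G/(-172)) = √(4*50 - 2*I*√14/(-172)) = √(200 - 2*I*√14*(-1/172)) = √(200 + I*√14/86)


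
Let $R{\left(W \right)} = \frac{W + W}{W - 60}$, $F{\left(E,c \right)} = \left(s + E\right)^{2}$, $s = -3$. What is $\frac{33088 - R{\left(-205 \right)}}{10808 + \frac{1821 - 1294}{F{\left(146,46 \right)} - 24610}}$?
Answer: $\frac{7296654702}{2383492733} \approx 3.0613$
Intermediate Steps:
$F{\left(E,c \right)} = \left(-3 + E\right)^{2}$
$R{\left(W \right)} = \frac{2 W}{-60 + W}$
$\frac{33088 - R{\left(-205 \right)}}{10808 + \frac{1821 - 1294}{F{\left(146,46 \right)} - 24610}} = \frac{33088 - 2 \left(-205\right) \frac{1}{-60 - 205}}{10808 + \frac{1821 - 1294}{\left(-3 + 146\right)^{2} - 24610}} = \frac{33088 - 2 \left(-205\right) \frac{1}{-265}}{10808 + \frac{527}{143^{2} - 24610}} = \frac{33088 - 2 \left(-205\right) \left(- \frac{1}{265}\right)}{10808 + \frac{527}{20449 - 24610}} = \frac{33088 - \frac{82}{53}}{10808 + \frac{527}{-4161}} = \frac{33088 - \frac{82}{53}}{10808 + 527 \left(- \frac{1}{4161}\right)} = \frac{1753582}{53 \left(10808 - \frac{527}{4161}\right)} = \frac{1753582}{53 \cdot \frac{44971561}{4161}} = \frac{1753582}{53} \cdot \frac{4161}{44971561} = \frac{7296654702}{2383492733}$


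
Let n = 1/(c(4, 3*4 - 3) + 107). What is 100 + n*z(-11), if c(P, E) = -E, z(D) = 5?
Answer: 9805/98 ≈ 100.05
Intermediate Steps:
n = 1/98 (n = 1/(-(3*4 - 3) + 107) = 1/(-(12 - 3) + 107) = 1/(-1*9 + 107) = 1/(-9 + 107) = 1/98 ≈ 0.010204)
100 + n*z(-11) = 100 + (1/98)*5 = 100 + 5/98 = 9805/98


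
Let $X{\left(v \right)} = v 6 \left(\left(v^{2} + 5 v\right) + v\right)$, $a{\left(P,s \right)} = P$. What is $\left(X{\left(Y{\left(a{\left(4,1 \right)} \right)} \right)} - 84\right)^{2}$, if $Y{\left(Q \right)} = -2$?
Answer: $144$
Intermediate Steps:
$X{\left(v \right)} = 6 v \left(v^{2} + 6 v\right)$
$\left(X{\left(Y{\left(a{\left(4,1 \right)} \right)} \right)} - 84\right)^{2} = \left(6 \left(-2\right)^{2} \left(6 - 2\right) - 84\right)^{2} = \left(6 \cdot 4 \cdot 4 - 84\right)^{2} = \left(96 - 84\right)^{2} = 12^{2} = 144$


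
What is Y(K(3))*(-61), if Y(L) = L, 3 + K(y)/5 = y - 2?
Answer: 610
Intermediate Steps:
K(y) = -25 + 5*y (K(y) = -15 + 5*(y - 2) = -15 + 5*(-2 + y) = -15 + (-10 + 5*y) = -25 + 5*y)
Y(K(3))*(-61) = (-25 + 5*3)*(-61) = (-25 + 15)*(-61) = -10*(-61) = 610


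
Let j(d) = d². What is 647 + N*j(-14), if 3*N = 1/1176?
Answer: 11647/18 ≈ 647.06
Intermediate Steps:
N = 1/3528 (N = (⅓)/1176 = (⅓)*(1/1176) = 1/3528 ≈ 0.00028345)
647 + N*j(-14) = 647 + (1/3528)*(-14)² = 647 + (1/3528)*196 = 647 + 1/18 = 11647/18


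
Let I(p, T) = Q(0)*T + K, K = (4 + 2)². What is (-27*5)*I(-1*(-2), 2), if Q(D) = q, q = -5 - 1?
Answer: -3240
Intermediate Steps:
q = -6
Q(D) = -6
K = 36 (K = 6² = 36)
I(p, T) = 36 - 6*T (I(p, T) = -6*T + 36 = 36 - 6*T)
(-27*5)*I(-1*(-2), 2) = (-27*5)*(36 - 6*2) = -135*(36 - 12) = -135*24 = -3240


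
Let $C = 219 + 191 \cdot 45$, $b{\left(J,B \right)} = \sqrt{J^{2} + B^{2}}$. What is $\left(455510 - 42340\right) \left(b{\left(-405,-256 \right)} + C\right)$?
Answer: $3641680380 + 413170 \sqrt{229561} \approx 3.8396 \cdot 10^{9}$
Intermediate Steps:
$b{\left(J,B \right)} = \sqrt{B^{2} + J^{2}}$
$C = 8814$ ($C = 219 + 8595 = 8814$)
$\left(455510 - 42340\right) \left(b{\left(-405,-256 \right)} + C\right) = \left(455510 - 42340\right) \left(\sqrt{\left(-256\right)^{2} + \left(-405\right)^{2}} + 8814\right) = 413170 \left(\sqrt{65536 + 164025} + 8814\right) = 413170 \left(\sqrt{229561} + 8814\right) = 413170 \left(8814 + \sqrt{229561}\right) = 3641680380 + 413170 \sqrt{229561}$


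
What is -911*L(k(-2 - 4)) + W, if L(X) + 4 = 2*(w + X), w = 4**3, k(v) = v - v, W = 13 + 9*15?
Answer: -112816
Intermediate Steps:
W = 148 (W = 13 + 135 = 148)
k(v) = 0
w = 64
L(X) = 124 + 2*X (L(X) = -4 + 2*(64 + X) = -4 + (128 + 2*X) = 124 + 2*X)
-911*L(k(-2 - 4)) + W = -911*(124 + 2*0) + 148 = -911*(124 + 0) + 148 = -911*124 + 148 = -112964 + 148 = -112816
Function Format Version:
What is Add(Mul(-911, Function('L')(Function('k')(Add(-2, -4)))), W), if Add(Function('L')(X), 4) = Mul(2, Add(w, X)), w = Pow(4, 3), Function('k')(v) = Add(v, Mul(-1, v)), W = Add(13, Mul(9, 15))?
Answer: -112816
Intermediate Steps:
W = 148 (W = Add(13, 135) = 148)
Function('k')(v) = 0
w = 64
Function('L')(X) = Add(124, Mul(2, X)) (Function('L')(X) = Add(-4, Mul(2, Add(64, X))) = Add(-4, Add(128, Mul(2, X))) = Add(124, Mul(2, X)))
Add(Mul(-911, Function('L')(Function('k')(Add(-2, -4)))), W) = Add(Mul(-911, Add(124, Mul(2, 0))), 148) = Add(Mul(-911, Add(124, 0)), 148) = Add(Mul(-911, 124), 148) = Add(-112964, 148) = -112816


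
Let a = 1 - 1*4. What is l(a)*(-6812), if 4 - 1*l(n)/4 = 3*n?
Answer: -354224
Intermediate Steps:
a = -3 (a = 1 - 4 = -3)
l(n) = 16 - 12*n
l(a)*(-6812) = (16 - 12*(-3))*(-6812) = (16 + 36)*(-6812) = 52*(-6812) = -354224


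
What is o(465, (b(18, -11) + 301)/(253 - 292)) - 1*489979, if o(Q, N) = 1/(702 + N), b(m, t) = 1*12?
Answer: -13261281596/27065 ≈ -4.8998e+5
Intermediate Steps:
b(m, t) = 12
o(465, (b(18, -11) + 301)/(253 - 292)) - 1*489979 = 1/(702 + (12 + 301)/(253 - 292)) - 1*489979 = 1/(702 + 313/(-39)) - 489979 = 1/(702 + 313*(-1/39)) - 489979 = 1/(702 - 313/39) - 489979 = 1/(27065/39) - 489979 = 39/27065 - 489979 = -13261281596/27065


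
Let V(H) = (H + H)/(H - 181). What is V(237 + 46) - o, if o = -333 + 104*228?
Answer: -1192046/51 ≈ -23373.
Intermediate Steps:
V(H) = 2*H/(-181 + H) (V(H) = (2*H)/(-181 + H) = 2*H/(-181 + H))
o = 23379 (o = -333 + 23712 = 23379)
V(237 + 46) - o = 2*(237 + 46)/(-181 + (237 + 46)) - 1*23379 = 2*283/(-181 + 283) - 23379 = 2*283/102 - 23379 = 2*283*(1/102) - 23379 = 283/51 - 23379 = -1192046/51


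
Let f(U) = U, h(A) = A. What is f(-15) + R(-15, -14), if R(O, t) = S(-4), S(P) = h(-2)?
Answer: -17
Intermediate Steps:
S(P) = -2
R(O, t) = -2
f(-15) + R(-15, -14) = -15 - 2 = -17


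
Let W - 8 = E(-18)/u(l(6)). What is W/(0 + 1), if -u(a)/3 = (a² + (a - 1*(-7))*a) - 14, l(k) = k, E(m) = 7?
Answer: 2393/300 ≈ 7.9767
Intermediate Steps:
u(a) = 42 - 3*a² - 3*a*(7 + a) (u(a) = -3*((a² + (a - 1*(-7))*a) - 14) = -3*((a² + (a + 7)*a) - 14) = -3*((a² + (7 + a)*a) - 14) = -3*((a² + a*(7 + a)) - 14) = -3*(-14 + a² + a*(7 + a)) = 42 - 3*a² - 3*a*(7 + a))
W = 2393/300 (W = 8 + 7/(42 - 21*6 - 6*6²) = 8 + 7/(42 - 126 - 6*36) = 8 + 7/(42 - 126 - 216) = 8 + 7/(-300) = 8 + 7*(-1/300) = 8 - 7/300 = 2393/300 ≈ 7.9767)
W/(0 + 1) = 2393/(300*(0 + 1)) = (2393/300)/1 = (2393/300)*1 = 2393/300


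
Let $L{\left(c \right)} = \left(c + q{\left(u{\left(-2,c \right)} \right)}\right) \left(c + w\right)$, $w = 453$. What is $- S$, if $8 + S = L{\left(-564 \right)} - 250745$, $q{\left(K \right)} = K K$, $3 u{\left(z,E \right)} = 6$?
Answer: $188593$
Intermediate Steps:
$u{\left(z,E \right)} = 2$ ($u{\left(z,E \right)} = \frac{1}{3} \cdot 6 = 2$)
$q{\left(K \right)} = K^{2}$
$L{\left(c \right)} = \left(4 + c\right) \left(453 + c\right)$ ($L{\left(c \right)} = \left(c + 2^{2}\right) \left(c + 453\right) = \left(c + 4\right) \left(453 + c\right) = \left(4 + c\right) \left(453 + c\right)$)
$S = -188593$ ($S = -8 + \left(\left(1812 + \left(-564\right)^{2} + 457 \left(-564\right)\right) - 250745\right) = -8 + \left(\left(1812 + 318096 - 257748\right) - 250745\right) = -8 + \left(62160 - 250745\right) = -8 - 188585 = -188593$)
$- S = \left(-1\right) \left(-188593\right) = 188593$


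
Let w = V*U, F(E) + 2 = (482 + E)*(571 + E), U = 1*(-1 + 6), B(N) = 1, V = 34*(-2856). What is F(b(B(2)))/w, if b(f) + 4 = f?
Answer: -9069/16184 ≈ -0.56037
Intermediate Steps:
V = -97104
U = 5 (U = 1*5 = 5)
b(f) = -4 + f
F(E) = -2 + (482 + E)*(571 + E)
w = -485520 (w = -97104*5 = -485520)
F(b(B(2)))/w = (275220 + (-4 + 1)² + 1053*(-4 + 1))/(-485520) = (275220 + (-3)² + 1053*(-3))*(-1/485520) = (275220 + 9 - 3159)*(-1/485520) = 272070*(-1/485520) = -9069/16184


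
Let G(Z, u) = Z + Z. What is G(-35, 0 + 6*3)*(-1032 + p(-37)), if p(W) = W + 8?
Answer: 74270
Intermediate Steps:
p(W) = 8 + W
G(Z, u) = 2*Z
G(-35, 0 + 6*3)*(-1032 + p(-37)) = (2*(-35))*(-1032 + (8 - 37)) = -70*(-1032 - 29) = -70*(-1061) = 74270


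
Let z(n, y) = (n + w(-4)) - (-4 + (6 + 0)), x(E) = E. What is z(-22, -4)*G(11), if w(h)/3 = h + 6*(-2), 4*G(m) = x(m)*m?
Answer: -2178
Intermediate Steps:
G(m) = m²/4 (G(m) = (m*m)/4 = m²/4)
w(h) = -36 + 3*h (w(h) = 3*(h + 6*(-2)) = 3*(h - 12) = 3*(-12 + h) = -36 + 3*h)
z(n, y) = -50 + n (z(n, y) = (n + (-36 + 3*(-4))) - (-4 + (6 + 0)) = (n + (-36 - 12)) - (-4 + 6) = (n - 48) - 1*2 = (-48 + n) - 2 = -50 + n)
z(-22, -4)*G(11) = (-50 - 22)*((¼)*11²) = -18*121 = -72*121/4 = -2178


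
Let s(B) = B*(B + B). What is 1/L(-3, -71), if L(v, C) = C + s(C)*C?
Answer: -1/715893 ≈ -1.3969e-6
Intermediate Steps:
s(B) = 2*B² (s(B) = B*(2*B) = 2*B²)
L(v, C) = C + 2*C³ (L(v, C) = C + (2*C²)*C = C + 2*C³)
1/L(-3, -71) = 1/(-71 + 2*(-71)³) = 1/(-71 + 2*(-357911)) = 1/(-71 - 715822) = 1/(-715893) = -1/715893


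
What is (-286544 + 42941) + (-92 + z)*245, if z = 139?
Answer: -232088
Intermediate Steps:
(-286544 + 42941) + (-92 + z)*245 = (-286544 + 42941) + (-92 + 139)*245 = -243603 + 47*245 = -243603 + 11515 = -232088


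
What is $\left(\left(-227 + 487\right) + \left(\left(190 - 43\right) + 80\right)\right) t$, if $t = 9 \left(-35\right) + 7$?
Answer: $-149996$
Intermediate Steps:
$t = -308$ ($t = -315 + 7 = -308$)
$\left(\left(-227 + 487\right) + \left(\left(190 - 43\right) + 80\right)\right) t = \left(\left(-227 + 487\right) + \left(\left(190 - 43\right) + 80\right)\right) \left(-308\right) = \left(260 + \left(147 + 80\right)\right) \left(-308\right) = \left(260 + 227\right) \left(-308\right) = 487 \left(-308\right) = -149996$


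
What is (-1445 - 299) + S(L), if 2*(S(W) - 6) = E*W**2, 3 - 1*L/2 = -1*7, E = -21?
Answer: -5938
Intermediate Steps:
L = 20 (L = 6 - (-2)*7 = 6 - 2*(-7) = 6 + 14 = 20)
S(W) = 6 - 21*W**2/2 (S(W) = 6 + (-21*W**2)/2 = 6 - 21*W**2/2)
(-1445 - 299) + S(L) = (-1445 - 299) + (6 - 21/2*20**2) = -1744 + (6 - 21/2*400) = -1744 + (6 - 4200) = -1744 - 4194 = -5938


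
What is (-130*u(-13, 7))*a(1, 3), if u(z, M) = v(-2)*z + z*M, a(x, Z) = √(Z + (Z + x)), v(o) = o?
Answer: 8450*√7 ≈ 22357.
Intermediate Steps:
a(x, Z) = √(x + 2*Z)
u(z, M) = -2*z + M*z (u(z, M) = -2*z + z*M = -2*z + M*z)
(-130*u(-13, 7))*a(1, 3) = (-(-1690)*(-2 + 7))*√(1 + 2*3) = (-(-1690)*5)*√(1 + 6) = (-130*(-65))*√7 = 8450*√7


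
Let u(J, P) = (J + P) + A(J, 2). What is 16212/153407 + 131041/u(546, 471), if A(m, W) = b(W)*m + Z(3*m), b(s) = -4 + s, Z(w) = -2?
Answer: -20101358363/11812339 ≈ -1701.7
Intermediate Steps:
A(m, W) = -2 + m*(-4 + W) (A(m, W) = (-4 + W)*m - 2 = m*(-4 + W) - 2 = -2 + m*(-4 + W))
u(J, P) = -2 + P - J (u(J, P) = (J + P) + (-2 + J*(-4 + 2)) = (J + P) + (-2 + J*(-2)) = (J + P) + (-2 - 2*J) = -2 + P - J)
16212/153407 + 131041/u(546, 471) = 16212/153407 + 131041/(-2 + 471 - 1*546) = 16212*(1/153407) + 131041/(-2 + 471 - 546) = 16212/153407 + 131041/(-77) = 16212/153407 + 131041*(-1/77) = 16212/153407 - 131041/77 = -20101358363/11812339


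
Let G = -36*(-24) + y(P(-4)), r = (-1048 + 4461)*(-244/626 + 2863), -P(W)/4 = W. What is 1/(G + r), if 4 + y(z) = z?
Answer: 313/3058311949 ≈ 1.0234e-7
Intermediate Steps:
P(W) = -4*W
y(z) = -4 + z
r = 3058037761/313 (r = 3413*(-244*1/626 + 2863) = 3413*(-122/313 + 2863) = 3413*(895997/313) = 3058037761/313 ≈ 9.7701e+6)
G = 876 (G = -36*(-24) + (-4 - 4*(-4)) = 864 + (-4 + 16) = 864 + 12 = 876)
1/(G + r) = 1/(876 + 3058037761/313) = 1/(3058311949/313) = 313/3058311949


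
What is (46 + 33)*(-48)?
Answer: -3792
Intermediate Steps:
(46 + 33)*(-48) = 79*(-48) = -3792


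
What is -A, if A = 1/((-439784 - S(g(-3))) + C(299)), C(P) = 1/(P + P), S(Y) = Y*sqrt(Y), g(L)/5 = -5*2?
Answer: 157268516938/69164221890570561 + 89401000*I*sqrt(2)/69164221890570561 ≈ 2.2738e-6 + 1.828e-9*I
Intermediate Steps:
g(L) = -50 (g(L) = 5*(-5*2) = 5*(-10) = -50)
S(Y) = Y**(3/2)
C(P) = 1/(2*P)
A = 1/(-262990831/598 + 250*I*sqrt(2)) (A = 1/((-439784 - (-50)**(3/2)) + (1/2)/299) = 1/((-439784 - (-250)*I*sqrt(2)) + (1/2)*(1/299)) = 1/((-439784 + 250*I*sqrt(2)) + 1/598) = 1/(-262990831/598 + 250*I*sqrt(2)) ≈ -2.2738e-6 - 1.83e-9*I)
-A = -(-157268516938/69164221890570561 - 89401000*I*sqrt(2)/69164221890570561) = 157268516938/69164221890570561 + 89401000*I*sqrt(2)/69164221890570561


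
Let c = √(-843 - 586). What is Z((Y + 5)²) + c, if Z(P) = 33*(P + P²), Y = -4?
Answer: 66 + I*√1429 ≈ 66.0 + 37.802*I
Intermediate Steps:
c = I*√1429 (c = √(-1429) = I*√1429 ≈ 37.802*I)
Z(P) = 33*P + 33*P²
Z((Y + 5)²) + c = 33*(-4 + 5)²*(1 + (-4 + 5)²) + I*√1429 = 33*1²*(1 + 1²) + I*√1429 = 33*1*(1 + 1) + I*√1429 = 33*1*2 + I*√1429 = 66 + I*√1429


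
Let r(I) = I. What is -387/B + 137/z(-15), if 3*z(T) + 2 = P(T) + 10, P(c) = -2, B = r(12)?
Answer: 145/4 ≈ 36.250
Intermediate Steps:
B = 12
z(T) = 2 (z(T) = -⅔ + (-2 + 10)/3 = -⅔ + (⅓)*8 = -⅔ + 8/3 = 2)
-387/B + 137/z(-15) = -387/12 + 137/2 = -387*1/12 + 137*(½) = -129/4 + 137/2 = 145/4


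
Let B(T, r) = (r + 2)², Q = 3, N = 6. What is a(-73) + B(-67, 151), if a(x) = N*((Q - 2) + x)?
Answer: 22977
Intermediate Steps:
B(T, r) = (2 + r)²
a(x) = 6 + 6*x (a(x) = 6*((3 - 2) + x) = 6*(1 + x) = 6 + 6*x)
a(-73) + B(-67, 151) = (6 + 6*(-73)) + (2 + 151)² = (6 - 438) + 153² = -432 + 23409 = 22977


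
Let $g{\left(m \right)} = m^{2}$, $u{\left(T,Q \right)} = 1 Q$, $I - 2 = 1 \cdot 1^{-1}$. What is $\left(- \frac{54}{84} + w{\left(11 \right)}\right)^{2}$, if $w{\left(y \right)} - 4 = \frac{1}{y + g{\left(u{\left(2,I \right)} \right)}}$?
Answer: $\frac{227529}{19600} \approx 11.609$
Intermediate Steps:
$I = 3$ ($I = 2 + 1 \cdot 1^{-1} = 2 + 1 \cdot 1 = 2 + 1 = 3$)
$u{\left(T,Q \right)} = Q$
$w{\left(y \right)} = 4 + \frac{1}{9 + y}$ ($w{\left(y \right)} = 4 + \frac{1}{y + 3^{2}} = 4 + \frac{1}{y + 9} = 4 + \frac{1}{9 + y}$)
$\left(- \frac{54}{84} + w{\left(11 \right)}\right)^{2} = \left(- \frac{54}{84} + \frac{37 + 4 \cdot 11}{9 + 11}\right)^{2} = \left(\left(-54\right) \frac{1}{84} + \frac{37 + 44}{20}\right)^{2} = \left(- \frac{9}{14} + \frac{1}{20} \cdot 81\right)^{2} = \left(- \frac{9}{14} + \frac{81}{20}\right)^{2} = \left(\frac{477}{140}\right)^{2} = \frac{227529}{19600}$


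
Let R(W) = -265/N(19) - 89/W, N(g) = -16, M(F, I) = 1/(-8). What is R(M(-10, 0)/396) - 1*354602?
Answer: -1162135/16 ≈ -72634.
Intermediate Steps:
M(F, I) = -1/8
R(W) = 265/16 - 89/W (R(W) = -265/(-16) - 89/W = -265*(-1/16) - 89/W = 265/16 - 89/W)
R(M(-10, 0)/396) - 1*354602 = (265/16 - 89/((-1/8/396))) - 1*354602 = (265/16 - 89/((-1/8*1/396))) - 354602 = (265/16 - 89/(-1/3168)) - 354602 = (265/16 - 89*(-3168)) - 354602 = (265/16 + 281952) - 354602 = 4511497/16 - 354602 = -1162135/16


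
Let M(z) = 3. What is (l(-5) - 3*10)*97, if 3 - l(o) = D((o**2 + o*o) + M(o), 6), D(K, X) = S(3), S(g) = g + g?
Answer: -3201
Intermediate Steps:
S(g) = 2*g
D(K, X) = 6 (D(K, X) = 2*3 = 6)
l(o) = -3 (l(o) = 3 - 1*6 = 3 - 6 = -3)
(l(-5) - 3*10)*97 = (-3 - 3*10)*97 = (-3 - 30)*97 = -33*97 = -3201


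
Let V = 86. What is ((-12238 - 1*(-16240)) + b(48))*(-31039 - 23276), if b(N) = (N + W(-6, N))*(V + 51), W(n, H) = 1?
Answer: -581985225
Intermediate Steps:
b(N) = 137 + 137*N (b(N) = (N + 1)*(86 + 51) = (1 + N)*137 = 137 + 137*N)
((-12238 - 1*(-16240)) + b(48))*(-31039 - 23276) = ((-12238 - 1*(-16240)) + (137 + 137*48))*(-31039 - 23276) = ((-12238 + 16240) + (137 + 6576))*(-54315) = (4002 + 6713)*(-54315) = 10715*(-54315) = -581985225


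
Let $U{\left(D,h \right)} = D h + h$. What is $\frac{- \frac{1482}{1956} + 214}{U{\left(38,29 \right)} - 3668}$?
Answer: $- \frac{69517}{827062} \approx -0.084053$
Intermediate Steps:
$U{\left(D,h \right)} = h + D h$
$\frac{- \frac{1482}{1956} + 214}{U{\left(38,29 \right)} - 3668} = \frac{- \frac{1482}{1956} + 214}{29 \left(1 + 38\right) - 3668} = \frac{\left(-1482\right) \frac{1}{1956} + 214}{29 \cdot 39 - 3668} = \frac{- \frac{247}{326} + 214}{1131 - 3668} = \frac{69517}{326 \left(-2537\right)} = \frac{69517}{326} \left(- \frac{1}{2537}\right) = - \frac{69517}{827062}$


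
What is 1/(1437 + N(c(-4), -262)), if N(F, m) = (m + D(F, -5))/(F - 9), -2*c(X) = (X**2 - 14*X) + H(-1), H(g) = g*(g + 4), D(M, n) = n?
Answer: 29/41851 ≈ 0.00069293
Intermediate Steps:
H(g) = g*(4 + g)
c(X) = 3/2 + 7*X - X**2/2 (c(X) = -((X**2 - 14*X) - (4 - 1))/2 = -((X**2 - 14*X) - 1*3)/2 = -((X**2 - 14*X) - 3)/2 = -(-3 + X**2 - 14*X)/2 = 3/2 + 7*X - X**2/2)
N(F, m) = (-5 + m)/(-9 + F) (N(F, m) = (m - 5)/(F - 9) = (-5 + m)/(-9 + F))
1/(1437 + N(c(-4), -262)) = 1/(1437 + (-5 - 262)/(-9 + (3/2 + 7*(-4) - 1/2*(-4)**2))) = 1/(1437 - 267/(-9 + (3/2 - 28 - 1/2*16))) = 1/(1437 - 267/(-9 + (3/2 - 28 - 8))) = 1/(1437 - 267/(-9 - 69/2)) = 1/(1437 - 267/(-87/2)) = 1/(1437 - 2/87*(-267)) = 1/(1437 + 178/29) = 1/(41851/29) = 29/41851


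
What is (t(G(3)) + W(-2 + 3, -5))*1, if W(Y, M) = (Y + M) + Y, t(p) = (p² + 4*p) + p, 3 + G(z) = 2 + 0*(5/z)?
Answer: -7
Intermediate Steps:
G(z) = -1 (G(z) = -3 + (2 + 0*(5/z)) = -3 + (2 + 0) = -3 + 2 = -1)
t(p) = p² + 5*p
W(Y, M) = M + 2*Y (W(Y, M) = (M + Y) + Y = M + 2*Y)
(t(G(3)) + W(-2 + 3, -5))*1 = (-(5 - 1) + (-5 + 2*(-2 + 3)))*1 = (-1*4 + (-5 + 2*1))*1 = (-4 + (-5 + 2))*1 = (-4 - 3)*1 = -7*1 = -7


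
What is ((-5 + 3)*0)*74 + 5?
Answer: 5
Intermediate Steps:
((-5 + 3)*0)*74 + 5 = -2*0*74 + 5 = 0*74 + 5 = 0 + 5 = 5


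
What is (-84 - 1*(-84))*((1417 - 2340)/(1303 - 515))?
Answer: 0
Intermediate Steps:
(-84 - 1*(-84))*((1417 - 2340)/(1303 - 515)) = (-84 + 84)*(-923/788) = 0*(-923*1/788) = 0*(-923/788) = 0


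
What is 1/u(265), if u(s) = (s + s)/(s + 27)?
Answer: 146/265 ≈ 0.55094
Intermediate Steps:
u(s) = 2*s/(27 + s) (u(s) = (2*s)/(27 + s) = 2*s/(27 + s))
1/u(265) = 1/(2*265/(27 + 265)) = 1/(2*265/292) = 1/(2*265*(1/292)) = 1/(265/146) = 146/265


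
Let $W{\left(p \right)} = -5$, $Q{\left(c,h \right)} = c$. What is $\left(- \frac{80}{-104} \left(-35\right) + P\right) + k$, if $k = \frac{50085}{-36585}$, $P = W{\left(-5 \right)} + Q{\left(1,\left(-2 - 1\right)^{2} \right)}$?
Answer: $- \frac{113765}{3523} \approx -32.292$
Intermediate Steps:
$P = -4$ ($P = -5 + 1 = -4$)
$k = - \frac{371}{271}$ ($k = 50085 \left(- \frac{1}{36585}\right) = - \frac{371}{271} \approx -1.369$)
$\left(- \frac{80}{-104} \left(-35\right) + P\right) + k = \left(- \frac{80}{-104} \left(-35\right) - 4\right) - \frac{371}{271} = \left(\left(-80\right) \left(- \frac{1}{104}\right) \left(-35\right) - 4\right) - \frac{371}{271} = \left(\frac{10}{13} \left(-35\right) - 4\right) - \frac{371}{271} = \left(- \frac{350}{13} - 4\right) - \frac{371}{271} = - \frac{402}{13} - \frac{371}{271} = - \frac{113765}{3523}$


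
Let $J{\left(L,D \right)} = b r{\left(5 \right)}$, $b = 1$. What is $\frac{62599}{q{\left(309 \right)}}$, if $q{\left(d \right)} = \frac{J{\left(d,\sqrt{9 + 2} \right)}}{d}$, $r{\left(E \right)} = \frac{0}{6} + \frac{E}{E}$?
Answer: $19343091$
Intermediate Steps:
$r{\left(E \right)} = 1$ ($r{\left(E \right)} = 0 \cdot \frac{1}{6} + 1 = 0 + 1 = 1$)
$J{\left(L,D \right)} = 1$ ($J{\left(L,D \right)} = 1 \cdot 1 = 1$)
$q{\left(d \right)} = \frac{1}{d}$ ($q{\left(d \right)} = 1 \frac{1}{d} = \frac{1}{d}$)
$\frac{62599}{q{\left(309 \right)}} = \frac{62599}{\frac{1}{309}} = 62599 \frac{1}{\frac{1}{309}} = 62599 \cdot 309 = 19343091$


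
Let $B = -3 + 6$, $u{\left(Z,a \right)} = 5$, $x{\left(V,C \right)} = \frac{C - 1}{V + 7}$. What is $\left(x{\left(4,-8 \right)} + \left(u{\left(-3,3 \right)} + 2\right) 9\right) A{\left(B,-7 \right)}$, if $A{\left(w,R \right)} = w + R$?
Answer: $- \frac{2736}{11} \approx -248.73$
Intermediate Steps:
$x{\left(V,C \right)} = \frac{-1 + C}{7 + V}$
$B = 3$
$A{\left(w,R \right)} = R + w$
$\left(x{\left(4,-8 \right)} + \left(u{\left(-3,3 \right)} + 2\right) 9\right) A{\left(B,-7 \right)} = \left(\frac{-1 - 8}{7 + 4} + \left(5 + 2\right) 9\right) \left(-7 + 3\right) = \left(\frac{1}{11} \left(-9\right) + 7 \cdot 9\right) \left(-4\right) = \left(\frac{1}{11} \left(-9\right) + 63\right) \left(-4\right) = \left(- \frac{9}{11} + 63\right) \left(-4\right) = \frac{684}{11} \left(-4\right) = - \frac{2736}{11}$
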